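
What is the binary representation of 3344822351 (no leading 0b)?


3344822351 = 11000111010111011111000001001111 in binary

11000111010111011111000001001111


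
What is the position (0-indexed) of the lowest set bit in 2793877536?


0b10100110100001110011000000100000. Lowest set bit at position 5

5


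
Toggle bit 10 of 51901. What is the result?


51901 ^ (1 << 10) = 51901 ^ 1024 = 52925

52925


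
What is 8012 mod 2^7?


8012 & 127 = 76

76


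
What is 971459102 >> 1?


0b111001111001110100101000011110 >> 1 = 0b11100111100111010010100001111 = 485729551

485729551


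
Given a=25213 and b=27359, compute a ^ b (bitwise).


25213 ^ 27359 = 2210

2210


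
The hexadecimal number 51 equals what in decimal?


51 hex = 81 decimal

81


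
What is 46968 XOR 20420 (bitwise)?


0b1011011101111000 ^ 0b100111111000100 = 0b1111100010111100 = 63676

63676


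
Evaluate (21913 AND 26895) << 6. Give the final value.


Step 1: 21913 & 26895 = 16649
Step 2: 16649 << 6 = 1065536

1065536


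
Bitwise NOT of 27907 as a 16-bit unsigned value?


~0b110110100000011 = 0b1001001011111100 = 37628 (16-bit unsigned)

37628


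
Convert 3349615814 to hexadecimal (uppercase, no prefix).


3349615814 = C7A714C6 hex

C7A714C6


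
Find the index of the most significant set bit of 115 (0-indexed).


0b1110011. Highest set bit at position 6

6


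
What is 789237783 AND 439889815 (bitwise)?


0b101111000010101101000000010111 & 0b11010001110000010111110010111 = 0b1010000010000000000000010111 = 168296471

168296471


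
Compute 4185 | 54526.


0b1000001011001 | 0b1101010011111110 = 0b1101010011111111 = 54527

54527


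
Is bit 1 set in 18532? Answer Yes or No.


0b100100001100100, bit 1 = 0. No

No


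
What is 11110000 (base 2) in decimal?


11110000 in decimal = 240

240


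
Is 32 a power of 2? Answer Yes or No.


0b100000. Only one bit set => Yes

Yes


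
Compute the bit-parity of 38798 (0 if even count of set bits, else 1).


0b1001011110001110 has 9 ones => parity 1

1


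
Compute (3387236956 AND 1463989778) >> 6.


Step 1: 3387236956 & 1463989778 = 1094722064
Step 2: 1094722064 >> 6 = 17105032

17105032


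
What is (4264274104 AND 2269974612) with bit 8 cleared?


Step 1: 4264274104 & 2269974612 = 2248736784
Step 2: 2248736784 & ~(1 << 8) = 2248736784

2248736784


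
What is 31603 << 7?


0b111101101110011 << 7 = 0b1111011011100110000000 = 4045184

4045184


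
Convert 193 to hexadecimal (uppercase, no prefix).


193 = C1 hex

C1


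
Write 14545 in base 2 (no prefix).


14545 = 11100011010001 in binary

11100011010001


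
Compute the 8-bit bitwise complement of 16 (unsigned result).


~0b10000 = 0b11101111 = 239 (8-bit unsigned)

239


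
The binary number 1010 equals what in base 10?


1010 in decimal = 10

10


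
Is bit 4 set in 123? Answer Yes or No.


0b1111011, bit 4 = 1. Yes

Yes


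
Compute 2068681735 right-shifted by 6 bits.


0b1111011010011011001010000000111 >> 6 = 0b1111011010011011001010000 = 32323152

32323152


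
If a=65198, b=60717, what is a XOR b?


65198 ^ 60717 = 4995

4995


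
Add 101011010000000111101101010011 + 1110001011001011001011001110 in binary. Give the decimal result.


101011010000000111101101010011 + 1110001011001011001011001110 = 111001011011010010111000100001 = 963456545

963456545


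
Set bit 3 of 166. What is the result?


166 | (1 << 3) = 166 | 8 = 174

174


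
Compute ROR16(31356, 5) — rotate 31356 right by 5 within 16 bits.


Rotate 0b111101001111100 right by 5 (16-bit) = 0b1110001111010011 = 58323

58323


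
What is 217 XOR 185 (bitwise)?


0b11011001 ^ 0b10111001 = 0b1100000 = 96

96


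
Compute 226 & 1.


0b11100010 & 0b1 = 0b0 = 0

0


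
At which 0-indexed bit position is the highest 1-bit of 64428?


0b1111101110101100. Highest set bit at position 15

15


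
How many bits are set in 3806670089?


0b11100010111001010010110100001001 has 15 set bits

15


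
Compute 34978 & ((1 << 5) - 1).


34978 & 31 = 2

2


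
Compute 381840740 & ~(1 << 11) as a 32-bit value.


381840740 & ~(1 << 11) = 381838692

381838692


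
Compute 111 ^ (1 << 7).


111 ^ (1 << 7) = 111 ^ 128 = 239

239


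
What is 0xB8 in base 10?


B8 hex = 184 decimal

184


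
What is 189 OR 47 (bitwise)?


0b10111101 | 0b101111 = 0b10111111 = 191

191


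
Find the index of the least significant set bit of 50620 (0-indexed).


0b1100010110111100. Lowest set bit at position 2

2


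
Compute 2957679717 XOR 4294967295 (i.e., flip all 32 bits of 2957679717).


2957679717 ^ 4294967295 = 1337287578

1337287578


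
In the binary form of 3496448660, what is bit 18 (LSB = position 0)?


0b11010000011001111001001010010100, position 18 = 1

1


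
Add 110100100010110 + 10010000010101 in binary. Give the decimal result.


110100100010110 + 10010000010101 = 1000110100101011 = 36139

36139


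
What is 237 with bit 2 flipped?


237 ^ (1 << 2) = 237 ^ 4 = 233

233


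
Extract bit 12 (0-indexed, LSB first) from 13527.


0b11010011010111, position 12 = 1

1


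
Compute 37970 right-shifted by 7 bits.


0b1001010001010010 >> 7 = 0b100101000 = 296

296


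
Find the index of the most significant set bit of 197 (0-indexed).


0b11000101. Highest set bit at position 7

7


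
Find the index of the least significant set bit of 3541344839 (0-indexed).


0b11010011000101001010001001000111. Lowest set bit at position 0

0


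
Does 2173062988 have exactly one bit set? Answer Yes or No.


0b10000001100001100100111101001100. Multiple bits set => No

No


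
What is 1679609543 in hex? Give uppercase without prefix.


1679609543 = 641CCEC7 hex

641CCEC7


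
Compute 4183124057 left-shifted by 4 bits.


0b11111001010101010110100001011001 << 4 = 0b111110010101010101101000010110010000 = 66929984912

66929984912


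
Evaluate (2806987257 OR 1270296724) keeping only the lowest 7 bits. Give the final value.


Step 1: 2806987257 | 1270296724 = 4026481149
Step 2: 4026481149 & 127 = 125

125


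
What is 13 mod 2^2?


13 & 3 = 1

1


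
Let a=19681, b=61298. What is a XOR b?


19681 ^ 61298 = 41875

41875


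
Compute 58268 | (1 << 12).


58268 | (1 << 12) = 58268 | 4096 = 62364

62364


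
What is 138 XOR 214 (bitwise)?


0b10001010 ^ 0b11010110 = 0b1011100 = 92

92


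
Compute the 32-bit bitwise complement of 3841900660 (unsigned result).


~0b11100100111111101100000001110100 = 0b11011000000010011111110001011 = 453066635 (32-bit unsigned)

453066635


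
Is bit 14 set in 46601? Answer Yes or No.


0b1011011000001001, bit 14 = 0. No

No


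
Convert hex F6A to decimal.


F6A hex = 3946 decimal

3946


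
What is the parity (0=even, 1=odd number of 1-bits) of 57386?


0b1110000000101010 has 6 ones => parity 0

0


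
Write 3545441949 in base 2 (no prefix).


3545441949 = 11010011010100110010011010011101 in binary

11010011010100110010011010011101


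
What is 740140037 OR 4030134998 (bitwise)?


0b101100000111011010010000000101 | 0b11110000001101101111101011010110 = 0b11111100001111111111111011010111 = 4232052439

4232052439


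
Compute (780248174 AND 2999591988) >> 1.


Step 1: 780248174 & 2999591988 = 578823204
Step 2: 578823204 >> 1 = 289411602

289411602


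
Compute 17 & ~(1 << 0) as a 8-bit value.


17 & ~(1 << 0) = 16

16


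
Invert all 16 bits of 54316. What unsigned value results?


54316 ^ 65535 = 11219

11219


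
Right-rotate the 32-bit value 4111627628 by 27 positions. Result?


Rotate 0b11110101000100100111010101101100 right by 27 (32-bit) = 0b10100010010011101010110110011110 = 2723065246

2723065246


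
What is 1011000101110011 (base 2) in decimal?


1011000101110011 in decimal = 45427

45427


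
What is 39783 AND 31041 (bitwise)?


0b1001101101100111 & 0b111100101000001 = 0b1100101000001 = 6465

6465


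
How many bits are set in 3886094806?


0b11100111101000010001100111010110 has 17 set bits

17


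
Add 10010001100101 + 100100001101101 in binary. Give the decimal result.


10010001100101 + 100100001101101 = 110110011010010 = 27858

27858


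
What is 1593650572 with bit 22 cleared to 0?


1593650572 & ~(1 << 22) = 1589456268

1589456268


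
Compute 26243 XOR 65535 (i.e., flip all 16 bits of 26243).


26243 ^ 65535 = 39292

39292


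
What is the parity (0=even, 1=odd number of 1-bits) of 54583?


0b1101010100110111 has 10 ones => parity 0

0


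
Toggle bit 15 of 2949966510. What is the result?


2949966510 ^ (1 << 15) = 2949966510 ^ 32768 = 2949933742

2949933742


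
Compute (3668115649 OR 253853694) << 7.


Step 1: 3668115649 | 253853694 = 3752034303
Step 2: 3752034303 << 7 = 480260390784

480260390784


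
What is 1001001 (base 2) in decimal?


1001001 in decimal = 73

73


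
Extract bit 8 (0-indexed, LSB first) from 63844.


0b1111100101100100, position 8 = 1

1


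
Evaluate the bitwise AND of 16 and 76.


0b10000 & 0b1001100 = 0b0 = 0

0


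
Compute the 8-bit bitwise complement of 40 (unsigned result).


~0b101000 = 0b11010111 = 215 (8-bit unsigned)

215


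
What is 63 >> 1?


0b111111 >> 1 = 0b11111 = 31

31


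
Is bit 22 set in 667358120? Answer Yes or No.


0b100111110001110001001110101000, bit 22 = 1. Yes

Yes


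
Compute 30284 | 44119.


0b111011001001100 | 0b1010110001010111 = 0b1111111001011111 = 65119

65119


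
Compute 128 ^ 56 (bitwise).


0b10000000 ^ 0b111000 = 0b10111000 = 184

184


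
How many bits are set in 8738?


0b10001000100010 has 4 set bits

4


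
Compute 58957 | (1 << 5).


58957 | (1 << 5) = 58957 | 32 = 58989

58989


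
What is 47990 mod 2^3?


47990 & 7 = 6

6


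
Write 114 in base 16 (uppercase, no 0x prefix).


114 = 72 hex

72


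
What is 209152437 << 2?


0b1100011101110110100110110101 << 2 = 0b110001110111011010011011010100 = 836609748

836609748


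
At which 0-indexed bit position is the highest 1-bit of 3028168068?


0b10110100011111100010110110000100. Highest set bit at position 31

31


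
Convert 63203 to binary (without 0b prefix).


63203 = 1111011011100011 in binary

1111011011100011


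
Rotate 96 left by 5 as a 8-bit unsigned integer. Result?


Rotate 0b1100000 left by 5 (8-bit) = 0b1100 = 12

12


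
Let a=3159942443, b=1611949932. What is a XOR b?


3159942443 ^ 1611949932 = 3696001607

3696001607


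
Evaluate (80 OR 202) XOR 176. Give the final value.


Step 1: 80 | 202 = 218
Step 2: 218 ^ 176 = 106

106


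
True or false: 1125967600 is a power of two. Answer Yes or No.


0b1000011000111001110011011110000. Multiple bits set => No

No


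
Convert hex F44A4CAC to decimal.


F44A4CAC hex = 4098509996 decimal

4098509996


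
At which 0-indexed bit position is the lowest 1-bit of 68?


0b1000100. Lowest set bit at position 2

2


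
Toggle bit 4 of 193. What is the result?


193 ^ (1 << 4) = 193 ^ 16 = 209

209


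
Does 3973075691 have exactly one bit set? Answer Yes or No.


0b11101100110100000101001011101011. Multiple bits set => No

No


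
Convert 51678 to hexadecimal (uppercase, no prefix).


51678 = C9DE hex

C9DE


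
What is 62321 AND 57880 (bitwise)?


0b1111001101110001 & 0b1110001000011000 = 0b1110001000010000 = 57872

57872


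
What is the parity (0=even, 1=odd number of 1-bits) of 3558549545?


0b11010100000110110010100000101001 has 13 ones => parity 1

1


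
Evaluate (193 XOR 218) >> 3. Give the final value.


Step 1: 193 ^ 218 = 27
Step 2: 27 >> 3 = 3

3


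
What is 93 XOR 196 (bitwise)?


0b1011101 ^ 0b11000100 = 0b10011001 = 153

153


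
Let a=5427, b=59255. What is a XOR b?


5427 ^ 59255 = 62020

62020


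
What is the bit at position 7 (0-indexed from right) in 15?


0b1111, position 7 = 0

0


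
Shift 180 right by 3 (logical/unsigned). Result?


0b10110100 >> 3 = 0b10110 = 22

22


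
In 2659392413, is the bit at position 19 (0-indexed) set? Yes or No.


0b10011110100000110001101110011101, bit 19 = 0. No

No


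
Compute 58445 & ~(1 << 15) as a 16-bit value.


58445 & ~(1 << 15) = 25677

25677


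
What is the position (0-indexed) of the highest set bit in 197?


0b11000101. Highest set bit at position 7

7


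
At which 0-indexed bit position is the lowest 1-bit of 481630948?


0b11100101101010001101011100100. Lowest set bit at position 2

2


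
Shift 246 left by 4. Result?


0b11110110 << 4 = 0b111101100000 = 3936

3936


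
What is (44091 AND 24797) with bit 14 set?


Step 1: 44091 & 24797 = 8217
Step 2: 8217 | (1 << 14) = 8217 | 16384 = 24601

24601


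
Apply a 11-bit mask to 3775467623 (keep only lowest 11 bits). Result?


3775467623 & 2047 = 103

103


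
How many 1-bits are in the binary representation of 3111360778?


0b10111001011100111001100100001010 has 16 set bits

16


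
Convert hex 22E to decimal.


22E hex = 558 decimal

558


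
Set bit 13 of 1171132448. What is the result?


1171132448 | (1 << 13) = 1171132448 | 8192 = 1171140640

1171140640


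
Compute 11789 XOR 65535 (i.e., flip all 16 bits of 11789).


11789 ^ 65535 = 53746

53746


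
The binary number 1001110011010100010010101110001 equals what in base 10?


1001110011010100010010101110001 in decimal = 1315579249

1315579249


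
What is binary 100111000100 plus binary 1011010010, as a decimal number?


100111000100 + 1011010010 = 110010010110 = 3222

3222


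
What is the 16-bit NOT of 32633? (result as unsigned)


~0b111111101111001 = 0b1000000010000110 = 32902 (16-bit unsigned)

32902


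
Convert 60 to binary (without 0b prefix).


60 = 111100 in binary

111100


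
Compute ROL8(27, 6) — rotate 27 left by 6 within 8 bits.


Rotate 0b11011 left by 6 (8-bit) = 0b11000110 = 198

198


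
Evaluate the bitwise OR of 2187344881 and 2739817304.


0b10000010011000000011101111110001 | 0b10100011010011100100101101011000 = 0b10100011011011100111101111111001 = 2741926905

2741926905


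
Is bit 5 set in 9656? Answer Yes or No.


0b10010110111000, bit 5 = 1. Yes

Yes


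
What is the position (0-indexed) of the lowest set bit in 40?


0b101000. Lowest set bit at position 3

3


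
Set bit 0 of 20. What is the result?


20 | (1 << 0) = 20 | 1 = 21

21


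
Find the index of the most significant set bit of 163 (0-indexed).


0b10100011. Highest set bit at position 7

7


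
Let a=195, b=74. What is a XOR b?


195 ^ 74 = 137

137


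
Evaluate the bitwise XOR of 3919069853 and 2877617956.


0b11101001100110000100001010011101 ^ 0b10101011100001001111011100100100 = 0b1000010000111001011010110111001 = 1109177785

1109177785


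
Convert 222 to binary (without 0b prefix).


222 = 11011110 in binary

11011110


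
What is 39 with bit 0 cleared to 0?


39 & ~(1 << 0) = 38

38


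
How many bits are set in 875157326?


0b110100001010011101011101001110 has 16 set bits

16


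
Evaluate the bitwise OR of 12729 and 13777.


0b11000110111001 | 0b11010111010001 = 0b11010111111001 = 13817

13817


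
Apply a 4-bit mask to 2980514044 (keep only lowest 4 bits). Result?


2980514044 & 15 = 12

12


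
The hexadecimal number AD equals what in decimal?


AD hex = 173 decimal

173


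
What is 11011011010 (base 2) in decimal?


11011011010 in decimal = 1754

1754


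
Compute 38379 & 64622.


0b1001010111101011 & 0b1111110001101110 = 0b1001010001101010 = 37994

37994


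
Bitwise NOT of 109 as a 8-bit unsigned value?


~0b1101101 = 0b10010010 = 146 (8-bit unsigned)

146


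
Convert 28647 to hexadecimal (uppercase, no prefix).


28647 = 6FE7 hex

6FE7


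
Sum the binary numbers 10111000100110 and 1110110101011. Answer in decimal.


10111000100110 + 1110110101011 = 100101111010001 = 19409

19409


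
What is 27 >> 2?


0b11011 >> 2 = 0b110 = 6

6


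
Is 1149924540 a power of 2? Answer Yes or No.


0b1000100100010100111010010111100. Multiple bits set => No

No


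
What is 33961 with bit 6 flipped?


33961 ^ (1 << 6) = 33961 ^ 64 = 34025

34025


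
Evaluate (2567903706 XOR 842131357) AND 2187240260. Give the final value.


Step 1: 2567903706 ^ 842131357 = 2873032263
Step 2: 2873032263 & 2187240260 = 2183045700

2183045700


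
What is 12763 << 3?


0b11000111011011 << 3 = 0b11000111011011000 = 102104

102104


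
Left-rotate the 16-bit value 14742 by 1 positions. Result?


Rotate 0b11100110010110 left by 1 (16-bit) = 0b111001100101100 = 29484

29484


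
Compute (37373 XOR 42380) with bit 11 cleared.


Step 1: 37373 ^ 42380 = 13425
Step 2: 13425 & ~(1 << 11) = 13425

13425


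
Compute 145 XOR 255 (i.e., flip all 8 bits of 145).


145 ^ 255 = 110

110


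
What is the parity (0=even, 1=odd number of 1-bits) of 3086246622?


0b10110111111101000110001011011110 has 20 ones => parity 0

0


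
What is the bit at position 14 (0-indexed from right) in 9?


0b1001, position 14 = 0

0


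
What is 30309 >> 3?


0b111011001100101 >> 3 = 0b111011001100 = 3788

3788


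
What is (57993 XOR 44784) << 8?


Step 1: 57993 ^ 44784 = 19577
Step 2: 19577 << 8 = 5011712

5011712


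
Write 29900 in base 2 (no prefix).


29900 = 111010011001100 in binary

111010011001100


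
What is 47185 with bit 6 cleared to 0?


47185 & ~(1 << 6) = 47121

47121


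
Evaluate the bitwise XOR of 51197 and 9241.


0b1100011111111101 ^ 0b10010000011001 = 0b1110001111100100 = 58340

58340


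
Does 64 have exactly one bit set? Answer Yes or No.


0b1000000. Only one bit set => Yes

Yes


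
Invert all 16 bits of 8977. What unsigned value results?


8977 ^ 65535 = 56558

56558


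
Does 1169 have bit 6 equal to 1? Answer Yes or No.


0b10010010001, bit 6 = 0. No

No


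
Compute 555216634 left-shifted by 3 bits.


0b100001000101111110111011111010 << 3 = 0b100001000101111110111011111010000 = 4441733072

4441733072


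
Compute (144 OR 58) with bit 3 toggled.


Step 1: 144 | 58 = 186
Step 2: 186 ^ (1 << 3) = 186 ^ 8 = 178

178


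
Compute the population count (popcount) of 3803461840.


0b11100010101101000011100011010000 has 14 set bits

14


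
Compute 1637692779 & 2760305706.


0b1100001100111010011010101101011 & 0b10100100100001101110110000101010 = 0b100000100001000010010000101010 = 545530922

545530922


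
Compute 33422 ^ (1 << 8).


33422 ^ (1 << 8) = 33422 ^ 256 = 33678

33678


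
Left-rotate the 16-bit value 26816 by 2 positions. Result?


Rotate 0b110100011000000 left by 2 (16-bit) = 0b1010001100000001 = 41729

41729


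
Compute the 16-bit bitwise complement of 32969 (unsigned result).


~0b1000000011001001 = 0b111111100110110 = 32566 (16-bit unsigned)

32566


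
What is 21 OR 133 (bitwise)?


0b10101 | 0b10000101 = 0b10010101 = 149

149


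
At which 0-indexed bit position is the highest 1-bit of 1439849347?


0b1010101110100100101101110000011. Highest set bit at position 30

30


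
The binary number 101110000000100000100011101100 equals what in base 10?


101110000000100000100011101100 in decimal = 771885292

771885292


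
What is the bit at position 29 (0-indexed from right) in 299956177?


0b10001111000001111011111010001, position 29 = 0

0


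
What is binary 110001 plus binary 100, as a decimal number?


110001 + 100 = 110101 = 53

53


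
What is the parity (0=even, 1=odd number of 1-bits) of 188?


0b10111100 has 5 ones => parity 1

1


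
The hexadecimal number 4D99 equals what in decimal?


4D99 hex = 19865 decimal

19865


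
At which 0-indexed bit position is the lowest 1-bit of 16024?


0b11111010011000. Lowest set bit at position 3

3


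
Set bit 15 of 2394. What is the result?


2394 | (1 << 15) = 2394 | 32768 = 35162

35162


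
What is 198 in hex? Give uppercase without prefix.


198 = C6 hex

C6


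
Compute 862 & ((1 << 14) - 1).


862 & 16383 = 862

862


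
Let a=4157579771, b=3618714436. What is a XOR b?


4157579771 ^ 3618714436 = 545166015

545166015


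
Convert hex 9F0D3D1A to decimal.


9F0D3D1A hex = 2668444954 decimal

2668444954


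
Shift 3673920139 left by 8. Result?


0b11011010111110111001001010001011 << 8 = 0b1101101011111011100100101000101100000000 = 940523555584

940523555584


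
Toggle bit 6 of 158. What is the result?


158 ^ (1 << 6) = 158 ^ 64 = 222

222


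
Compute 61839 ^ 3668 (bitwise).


0b1111000110001111 ^ 0b111001010100 = 0b1111111111011011 = 65499

65499


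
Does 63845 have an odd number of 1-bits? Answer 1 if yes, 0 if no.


0b1111100101100101 has 10 ones => parity 0

0


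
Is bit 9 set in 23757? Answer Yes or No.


0b101110011001101, bit 9 = 0. No

No


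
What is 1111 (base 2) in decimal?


1111 in decimal = 15

15


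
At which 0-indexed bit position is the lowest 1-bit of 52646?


0b1100110110100110. Lowest set bit at position 1

1


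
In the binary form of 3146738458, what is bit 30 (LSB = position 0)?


0b10111011100011110110101100011010, position 30 = 0

0


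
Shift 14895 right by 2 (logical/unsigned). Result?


0b11101000101111 >> 2 = 0b111010001011 = 3723

3723


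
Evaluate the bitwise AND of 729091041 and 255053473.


0b101011011101010000101111100001 & 0b1111001100111100111010100001 = 0b1011001100010000101010100001 = 187763361

187763361


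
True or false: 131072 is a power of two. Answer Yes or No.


0b100000000000000000. Only one bit set => Yes

Yes


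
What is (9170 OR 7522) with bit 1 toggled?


Step 1: 9170 | 7522 = 16370
Step 2: 16370 ^ (1 << 1) = 16370 ^ 2 = 16368

16368


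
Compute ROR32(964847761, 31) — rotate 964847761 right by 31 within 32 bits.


Rotate 0b111001100000100110100010010001 right by 31 (32-bit) = 0b1110011000001001101000100100010 = 1929695522

1929695522


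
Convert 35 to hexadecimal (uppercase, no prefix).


35 = 23 hex

23


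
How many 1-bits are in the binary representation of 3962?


0b111101111010 has 9 set bits

9


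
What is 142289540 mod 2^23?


142289540 & 8388607 = 8071812

8071812


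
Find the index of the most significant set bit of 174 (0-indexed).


0b10101110. Highest set bit at position 7

7


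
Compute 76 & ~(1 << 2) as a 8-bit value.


76 & ~(1 << 2) = 72

72


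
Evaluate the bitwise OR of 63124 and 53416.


0b1111011010010100 | 0b1101000010101000 = 0b1111011010111100 = 63164

63164


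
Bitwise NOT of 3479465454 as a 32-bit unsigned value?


~0b11001111011001000110110111101110 = 0b110000100110111001001000010001 = 815501841 (32-bit unsigned)

815501841


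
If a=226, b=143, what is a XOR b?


226 ^ 143 = 109

109


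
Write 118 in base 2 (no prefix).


118 = 1110110 in binary

1110110


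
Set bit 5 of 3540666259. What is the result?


3540666259 | (1 << 5) = 3540666259 | 32 = 3540666291

3540666291


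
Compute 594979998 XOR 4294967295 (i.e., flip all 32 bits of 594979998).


594979998 ^ 4294967295 = 3699987297

3699987297


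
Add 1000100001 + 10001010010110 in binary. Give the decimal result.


1000100001 + 10001010010110 = 10010010110111 = 9399

9399


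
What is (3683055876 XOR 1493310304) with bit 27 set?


Step 1: 3683055876 ^ 1493310304 = 2189746788
Step 2: 2189746788 | (1 << 27) = 2189746788 | 134217728 = 2323964516

2323964516


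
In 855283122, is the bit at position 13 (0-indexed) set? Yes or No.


0b110010111110101001010110110010, bit 13 = 0. No

No


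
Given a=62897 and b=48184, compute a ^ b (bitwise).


62897 ^ 48184 = 18825

18825


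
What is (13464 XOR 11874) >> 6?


Step 1: 13464 ^ 11874 = 6906
Step 2: 6906 >> 6 = 107

107


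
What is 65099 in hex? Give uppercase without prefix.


65099 = FE4B hex

FE4B


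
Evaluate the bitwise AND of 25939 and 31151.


0b110010101010011 & 0b111100110101111 = 0b110000100000011 = 24835

24835


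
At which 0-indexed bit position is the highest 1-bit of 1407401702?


0b1010011111000110011111011100110. Highest set bit at position 30

30


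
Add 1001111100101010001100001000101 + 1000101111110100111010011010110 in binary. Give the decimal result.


1001111100101010001100001000101 + 1000101111110100111010011010110 = 10010101100011111000110100011011 = 2509212955

2509212955


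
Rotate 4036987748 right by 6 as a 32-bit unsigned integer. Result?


Rotate 0b11110000100111111000101101100100 right by 6 (32-bit) = 0b10010011110000100111111000101101 = 2478997037

2478997037


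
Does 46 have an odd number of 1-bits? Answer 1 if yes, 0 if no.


0b101110 has 4 ones => parity 0

0


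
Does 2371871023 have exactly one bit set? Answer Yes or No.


0b10001101010111111110000100101111. Multiple bits set => No

No


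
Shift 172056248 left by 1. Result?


0b1010010000010101111010111000 << 1 = 0b10100100000101011110101110000 = 344112496

344112496


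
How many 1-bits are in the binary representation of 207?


0b11001111 has 6 set bits

6


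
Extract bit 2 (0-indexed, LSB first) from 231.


0b11100111, position 2 = 1

1


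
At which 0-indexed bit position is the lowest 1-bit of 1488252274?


0b1011000101101001110110101110010. Lowest set bit at position 1

1


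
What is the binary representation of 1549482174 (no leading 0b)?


1549482174 = 1011100010110110011100010111110 in binary

1011100010110110011100010111110


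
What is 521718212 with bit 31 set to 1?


521718212 | (1 << 31) = 521718212 | 2147483648 = 2669201860

2669201860


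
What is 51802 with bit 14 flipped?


51802 ^ (1 << 14) = 51802 ^ 16384 = 35418

35418


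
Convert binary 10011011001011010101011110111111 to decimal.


10011011001011010101011110111111 in decimal = 2603440063

2603440063


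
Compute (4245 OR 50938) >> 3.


Step 1: 4245 | 50938 = 55039
Step 2: 55039 >> 3 = 6879

6879


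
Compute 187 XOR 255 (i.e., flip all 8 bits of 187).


187 ^ 255 = 68

68


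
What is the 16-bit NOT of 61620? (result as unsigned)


~0b1111000010110100 = 0b111101001011 = 3915 (16-bit unsigned)

3915


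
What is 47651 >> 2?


0b1011101000100011 >> 2 = 0b10111010001000 = 11912

11912


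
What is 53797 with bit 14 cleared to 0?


53797 & ~(1 << 14) = 37413

37413


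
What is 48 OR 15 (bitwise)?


0b110000 | 0b1111 = 0b111111 = 63

63


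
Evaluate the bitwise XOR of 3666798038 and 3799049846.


0b11011010100011101110010111010110 ^ 0b11100010011100001110011001110110 = 0b111000111111100000001110100000 = 956171168

956171168


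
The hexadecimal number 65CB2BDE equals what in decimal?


65CB2BDE hex = 1707813854 decimal

1707813854


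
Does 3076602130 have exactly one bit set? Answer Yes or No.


0b10110111011000010011100100010010. Multiple bits set => No

No


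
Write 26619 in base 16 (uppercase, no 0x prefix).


26619 = 67FB hex

67FB


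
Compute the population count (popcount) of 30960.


0b111100011110000 has 8 set bits

8


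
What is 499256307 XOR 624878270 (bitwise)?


0b11101110000100000101111110011 ^ 0b100101001111101110001010111110 = 0b111000111111001110100101001101 = 956098893

956098893


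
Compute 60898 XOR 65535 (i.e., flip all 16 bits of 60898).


60898 ^ 65535 = 4637

4637


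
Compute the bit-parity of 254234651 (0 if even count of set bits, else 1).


0b1111001001110101000000011011 has 14 ones => parity 0

0


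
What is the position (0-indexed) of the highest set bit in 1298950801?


0b1001101011011000110101010010001. Highest set bit at position 30

30


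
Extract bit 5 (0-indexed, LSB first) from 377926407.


0b10110100001101011001100000111, position 5 = 0

0


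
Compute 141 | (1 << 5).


141 | (1 << 5) = 141 | 32 = 173

173


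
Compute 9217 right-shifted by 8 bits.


0b10010000000001 >> 8 = 0b100100 = 36

36


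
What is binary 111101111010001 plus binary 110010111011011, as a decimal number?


111101111010001 + 110010111011011 = 1110000110101100 = 57772

57772


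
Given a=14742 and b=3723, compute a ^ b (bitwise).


14742 ^ 3723 = 14109

14109


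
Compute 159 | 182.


0b10011111 | 0b10110110 = 0b10111111 = 191

191


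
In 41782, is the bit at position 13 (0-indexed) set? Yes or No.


0b1010001100110110, bit 13 = 1. Yes

Yes


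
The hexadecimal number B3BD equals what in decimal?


B3BD hex = 46013 decimal

46013


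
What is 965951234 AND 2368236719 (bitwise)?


0b111001100100110011111100000010 & 0b10001101001010000110110010101111 = 0b1001000000000010110000000010 = 151006210

151006210


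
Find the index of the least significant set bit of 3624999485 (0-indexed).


0b11011000000100010001101000111101. Lowest set bit at position 0

0


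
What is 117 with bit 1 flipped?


117 ^ (1 << 1) = 117 ^ 2 = 119

119


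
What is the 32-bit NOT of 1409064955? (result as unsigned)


~0b1010011111111001001111111111011 = 0b10101100000000110110000000000100 = 2885902340 (32-bit unsigned)

2885902340


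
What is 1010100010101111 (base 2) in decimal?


1010100010101111 in decimal = 43183

43183


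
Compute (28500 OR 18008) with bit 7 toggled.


Step 1: 28500 | 18008 = 28508
Step 2: 28508 ^ (1 << 7) = 28508 ^ 128 = 28636

28636


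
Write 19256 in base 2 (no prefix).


19256 = 100101100111000 in binary

100101100111000


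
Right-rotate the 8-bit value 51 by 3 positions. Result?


Rotate 0b110011 right by 3 (8-bit) = 0b1100110 = 102

102


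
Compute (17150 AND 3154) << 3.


Step 1: 17150 & 3154 = 82
Step 2: 82 << 3 = 656

656


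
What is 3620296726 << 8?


0b11010111110010010101100000010110 << 8 = 0b1101011111001001010110000001011000000000 = 926795961856

926795961856


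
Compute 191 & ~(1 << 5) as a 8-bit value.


191 & ~(1 << 5) = 159

159


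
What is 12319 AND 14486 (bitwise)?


0b11000000011111 & 0b11100010010110 = 0b11000000010110 = 12310

12310


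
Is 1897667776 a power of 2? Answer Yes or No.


0b1110001000111000001110011000000. Multiple bits set => No

No


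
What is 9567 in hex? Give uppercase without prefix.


9567 = 255F hex

255F


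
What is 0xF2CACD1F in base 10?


F2CACD1F hex = 4073377055 decimal

4073377055


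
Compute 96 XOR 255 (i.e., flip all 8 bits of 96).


96 ^ 255 = 159

159


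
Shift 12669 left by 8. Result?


0b11000101111101 << 8 = 0b1100010111110100000000 = 3243264

3243264


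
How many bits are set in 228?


0b11100100 has 4 set bits

4


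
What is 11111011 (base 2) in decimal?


11111011 in decimal = 251

251


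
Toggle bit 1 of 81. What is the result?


81 ^ (1 << 1) = 81 ^ 2 = 83

83


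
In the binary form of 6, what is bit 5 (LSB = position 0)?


0b110, position 5 = 0

0


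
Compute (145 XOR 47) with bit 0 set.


Step 1: 145 ^ 47 = 190
Step 2: 190 | (1 << 0) = 190 | 1 = 191

191


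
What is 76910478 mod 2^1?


76910478 & 1 = 0

0


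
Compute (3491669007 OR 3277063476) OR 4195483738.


Step 1: 3491669007 | 3277063476 = 3546195263
Step 2: 3546195263 | 4195483738 = 4217283967

4217283967


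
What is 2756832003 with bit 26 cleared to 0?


2756832003 & ~(1 << 26) = 2689723139

2689723139


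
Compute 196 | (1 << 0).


196 | (1 << 0) = 196 | 1 = 197

197


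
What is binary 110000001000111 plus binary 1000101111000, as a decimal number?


110000001000111 + 1000101111000 = 111000110111111 = 29119

29119


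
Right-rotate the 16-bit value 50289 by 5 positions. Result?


Rotate 0b1100010001110001 right by 5 (16-bit) = 0b1000111000100011 = 36387

36387


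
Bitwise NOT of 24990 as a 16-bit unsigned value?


~0b110000110011110 = 0b1001111001100001 = 40545 (16-bit unsigned)

40545


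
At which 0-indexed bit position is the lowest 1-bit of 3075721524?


0b10110111010100111100100100110100. Lowest set bit at position 2

2


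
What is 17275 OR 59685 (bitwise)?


0b100001101111011 | 0b1110100100100101 = 0b1110101101111111 = 60287

60287


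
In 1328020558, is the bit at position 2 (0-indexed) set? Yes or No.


0b1001111001001111111110001001110, bit 2 = 1. Yes

Yes


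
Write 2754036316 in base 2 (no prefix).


2754036316 = 10100100001001110100001001011100 in binary

10100100001001110100001001011100


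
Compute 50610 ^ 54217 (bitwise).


0b1100010110110010 ^ 0b1101001111001001 = 0b1011001111011 = 5755

5755


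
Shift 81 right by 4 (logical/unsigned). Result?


0b1010001 >> 4 = 0b101 = 5

5


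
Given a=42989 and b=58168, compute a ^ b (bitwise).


42989 ^ 58168 = 17621

17621


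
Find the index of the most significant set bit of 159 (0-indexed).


0b10011111. Highest set bit at position 7

7


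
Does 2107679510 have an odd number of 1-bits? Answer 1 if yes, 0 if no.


0b1111101101000001010001100010110 has 15 ones => parity 1

1


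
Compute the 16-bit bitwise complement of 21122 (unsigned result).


~0b101001010000010 = 0b1010110101111101 = 44413 (16-bit unsigned)

44413


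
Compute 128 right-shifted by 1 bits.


0b10000000 >> 1 = 0b1000000 = 64

64


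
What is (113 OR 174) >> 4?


Step 1: 113 | 174 = 255
Step 2: 255 >> 4 = 15

15


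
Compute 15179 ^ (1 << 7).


15179 ^ (1 << 7) = 15179 ^ 128 = 15307

15307


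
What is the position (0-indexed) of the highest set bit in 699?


0b1010111011. Highest set bit at position 9

9


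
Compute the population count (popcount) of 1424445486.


0b1010100111001110101000000101110 has 15 set bits

15


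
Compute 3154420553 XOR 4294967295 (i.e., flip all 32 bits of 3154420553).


3154420553 ^ 4294967295 = 1140546742

1140546742


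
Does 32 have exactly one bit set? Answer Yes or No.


0b100000. Only one bit set => Yes

Yes


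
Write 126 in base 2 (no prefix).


126 = 1111110 in binary

1111110


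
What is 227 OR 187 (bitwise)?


0b11100011 | 0b10111011 = 0b11111011 = 251

251


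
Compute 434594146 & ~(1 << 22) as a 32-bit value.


434594146 & ~(1 << 22) = 430399842

430399842


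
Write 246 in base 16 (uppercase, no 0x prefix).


246 = F6 hex

F6


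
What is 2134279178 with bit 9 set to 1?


2134279178 | (1 << 9) = 2134279178 | 512 = 2134279690

2134279690


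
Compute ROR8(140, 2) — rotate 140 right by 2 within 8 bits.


Rotate 0b10001100 right by 2 (8-bit) = 0b100011 = 35

35


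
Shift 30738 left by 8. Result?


0b111100000010010 << 8 = 0b11110000001001000000000 = 7868928

7868928


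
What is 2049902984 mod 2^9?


2049902984 & 511 = 392

392


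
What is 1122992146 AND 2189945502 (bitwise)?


0b1000010111011111000000000010010 & 0b10000010100001111110101010011110 = 0b10100001111000000000010010 = 42434578

42434578


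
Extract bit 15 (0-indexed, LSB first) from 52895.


0b1100111010011111, position 15 = 1

1


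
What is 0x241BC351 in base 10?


241BC351 hex = 605799249 decimal

605799249


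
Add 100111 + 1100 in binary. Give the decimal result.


100111 + 1100 = 110011 = 51

51


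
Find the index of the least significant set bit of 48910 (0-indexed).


0b1011111100001110. Lowest set bit at position 1

1


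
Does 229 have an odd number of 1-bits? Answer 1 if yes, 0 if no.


0b11100101 has 5 ones => parity 1

1


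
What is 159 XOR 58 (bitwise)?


0b10011111 ^ 0b111010 = 0b10100101 = 165

165


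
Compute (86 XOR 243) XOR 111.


Step 1: 86 ^ 243 = 165
Step 2: 165 ^ 111 = 202

202


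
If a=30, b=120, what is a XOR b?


30 ^ 120 = 102

102


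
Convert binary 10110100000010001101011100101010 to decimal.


10110100000010001101011100101010 in decimal = 3020478250

3020478250


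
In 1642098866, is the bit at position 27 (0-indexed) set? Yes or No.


0b1100001111000000111000010110010, bit 27 = 0. No

No


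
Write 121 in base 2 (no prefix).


121 = 1111001 in binary

1111001


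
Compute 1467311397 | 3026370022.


0b1010111011101010110010100100101 | 0b10110100011000101011110111100110 = 0b11110111011101111111110111100111 = 4151836135

4151836135


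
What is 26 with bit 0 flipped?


26 ^ (1 << 0) = 26 ^ 1 = 27

27


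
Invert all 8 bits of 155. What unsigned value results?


155 ^ 255 = 100

100


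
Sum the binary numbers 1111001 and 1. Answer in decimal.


1111001 + 1 = 1111010 = 122

122


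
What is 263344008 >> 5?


0b1111101100100100111110001000 >> 5 = 0b11111011001001001111100 = 8229500

8229500


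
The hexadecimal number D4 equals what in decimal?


D4 hex = 212 decimal

212


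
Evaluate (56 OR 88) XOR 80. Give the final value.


Step 1: 56 | 88 = 120
Step 2: 120 ^ 80 = 40

40


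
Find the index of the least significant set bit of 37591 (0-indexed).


0b1001001011010111. Lowest set bit at position 0

0


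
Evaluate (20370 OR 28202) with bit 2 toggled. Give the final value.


Step 1: 20370 | 28202 = 28602
Step 2: 28602 ^ (1 << 2) = 28602 ^ 4 = 28606

28606


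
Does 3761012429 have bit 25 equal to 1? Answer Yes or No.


0b11100000001011000111111011001101, bit 25 = 0. No

No


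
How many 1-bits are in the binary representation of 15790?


0b11110110101110 has 10 set bits

10


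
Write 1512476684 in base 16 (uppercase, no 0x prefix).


1512476684 = 5A26900C hex

5A26900C


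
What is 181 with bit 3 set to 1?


181 | (1 << 3) = 181 | 8 = 189

189


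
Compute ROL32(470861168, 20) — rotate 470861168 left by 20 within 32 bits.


Rotate 0b11100000100001100010101110000 left by 20 (32-bit) = 0b1010111000000011100000100001100 = 1459732748

1459732748


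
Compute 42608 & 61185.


0b1010011001110000 & 0b1110111100000001 = 0b1010011000000000 = 42496

42496


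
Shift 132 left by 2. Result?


0b10000100 << 2 = 0b1000010000 = 528

528


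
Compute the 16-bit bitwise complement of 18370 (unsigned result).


~0b100011111000010 = 0b1011100000111101 = 47165 (16-bit unsigned)

47165


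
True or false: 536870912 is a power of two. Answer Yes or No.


0b100000000000000000000000000000. Only one bit set => Yes

Yes


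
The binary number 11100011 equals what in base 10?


11100011 in decimal = 227

227


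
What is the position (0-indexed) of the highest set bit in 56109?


0b1101101100101101. Highest set bit at position 15

15


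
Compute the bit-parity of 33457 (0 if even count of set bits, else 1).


0b1000001010110001 has 6 ones => parity 0

0
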